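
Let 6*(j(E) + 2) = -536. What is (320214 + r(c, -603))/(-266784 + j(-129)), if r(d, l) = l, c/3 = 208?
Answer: -958833/800626 ≈ -1.1976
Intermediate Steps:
c = 624 (c = 3*208 = 624)
j(E) = -274/3 (j(E) = -2 + (⅙)*(-536) = -2 - 268/3 = -274/3)
(320214 + r(c, -603))/(-266784 + j(-129)) = (320214 - 603)/(-266784 - 274/3) = 319611/(-800626/3) = 319611*(-3/800626) = -958833/800626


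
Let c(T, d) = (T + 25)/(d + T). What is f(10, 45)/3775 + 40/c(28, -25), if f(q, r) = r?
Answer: 91077/40015 ≈ 2.2761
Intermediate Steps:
c(T, d) = (25 + T)/(T + d)
f(10, 45)/3775 + 40/c(28, -25) = 45/3775 + 40/(((25 + 28)/(28 - 25))) = 45*(1/3775) + 40/((53/3)) = 9/755 + 40/(((1/3)*53)) = 9/755 + 40/(53/3) = 9/755 + 40*(3/53) = 9/755 + 120/53 = 91077/40015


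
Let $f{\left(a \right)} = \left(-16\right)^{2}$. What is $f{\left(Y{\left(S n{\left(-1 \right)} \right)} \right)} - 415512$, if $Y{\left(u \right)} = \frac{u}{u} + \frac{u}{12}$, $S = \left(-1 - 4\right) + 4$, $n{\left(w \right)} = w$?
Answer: $-415256$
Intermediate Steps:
$S = -1$ ($S = -5 + 4 = -1$)
$Y{\left(u \right)} = 1 + \frac{u}{12}$ ($Y{\left(u \right)} = 1 + u \frac{1}{12} = 1 + \frac{u}{12}$)
$f{\left(a \right)} = 256$
$f{\left(Y{\left(S n{\left(-1 \right)} \right)} \right)} - 415512 = 256 - 415512 = -415256$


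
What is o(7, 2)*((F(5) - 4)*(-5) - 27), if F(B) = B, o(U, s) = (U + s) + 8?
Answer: -544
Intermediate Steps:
o(U, s) = 8 + U + s
o(7, 2)*((F(5) - 4)*(-5) - 27) = (8 + 7 + 2)*((5 - 4)*(-5) - 27) = 17*(1*(-5) - 27) = 17*(-5 - 27) = 17*(-32) = -544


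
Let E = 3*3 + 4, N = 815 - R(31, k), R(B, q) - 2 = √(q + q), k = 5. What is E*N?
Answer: 10569 - 13*√10 ≈ 10528.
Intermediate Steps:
R(B, q) = 2 + √2*√q (R(B, q) = 2 + √(q + q) = 2 + √(2*q) = 2 + √2*√q)
N = 813 - √10 (N = 815 - (2 + √2*√5) = 815 - (2 + √10) = 815 + (-2 - √10) = 813 - √10 ≈ 809.84)
E = 13 (E = 9 + 4 = 13)
E*N = 13*(813 - √10) = 10569 - 13*√10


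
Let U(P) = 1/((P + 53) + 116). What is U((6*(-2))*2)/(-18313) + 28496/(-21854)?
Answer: -37833936407/29015391895 ≈ -1.3039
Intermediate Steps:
U(P) = 1/(169 + P) (U(P) = 1/((53 + P) + 116) = 1/(169 + P))
U((6*(-2))*2)/(-18313) + 28496/(-21854) = 1/((169 + (6*(-2))*2)*(-18313)) + 28496/(-21854) = -1/18313/(169 - 12*2) + 28496*(-1/21854) = -1/18313/(169 - 24) - 14248/10927 = -1/18313/145 - 14248/10927 = (1/145)*(-1/18313) - 14248/10927 = -1/2655385 - 14248/10927 = -37833936407/29015391895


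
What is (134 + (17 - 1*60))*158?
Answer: 14378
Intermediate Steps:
(134 + (17 - 1*60))*158 = (134 + (17 - 60))*158 = (134 - 43)*158 = 91*158 = 14378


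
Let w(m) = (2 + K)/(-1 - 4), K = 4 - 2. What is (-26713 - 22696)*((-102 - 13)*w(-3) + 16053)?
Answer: -797708305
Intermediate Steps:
K = 2
w(m) = -4/5 (w(m) = (2 + 2)/(-1 - 4) = 4/(-5) = 4*(-1/5) = -4/5)
(-26713 - 22696)*((-102 - 13)*w(-3) + 16053) = (-26713 - 22696)*((-102 - 13)*(-4/5) + 16053) = -49409*(-115*(-4/5) + 16053) = -49409*(92 + 16053) = -49409*16145 = -797708305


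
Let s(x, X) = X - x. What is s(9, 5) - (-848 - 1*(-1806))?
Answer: -962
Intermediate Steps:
s(9, 5) - (-848 - 1*(-1806)) = (5 - 1*9) - (-848 - 1*(-1806)) = (5 - 9) - (-848 + 1806) = -4 - 1*958 = -4 - 958 = -962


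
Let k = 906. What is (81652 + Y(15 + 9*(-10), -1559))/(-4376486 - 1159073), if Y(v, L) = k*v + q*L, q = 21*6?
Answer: 182732/5535559 ≈ 0.033011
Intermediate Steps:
q = 126
Y(v, L) = 126*L + 906*v (Y(v, L) = 906*v + 126*L = 126*L + 906*v)
(81652 + Y(15 + 9*(-10), -1559))/(-4376486 - 1159073) = (81652 + (126*(-1559) + 906*(15 + 9*(-10))))/(-4376486 - 1159073) = (81652 + (-196434 + 906*(15 - 90)))/(-5535559) = (81652 + (-196434 + 906*(-75)))*(-1/5535559) = (81652 + (-196434 - 67950))*(-1/5535559) = (81652 - 264384)*(-1/5535559) = -182732*(-1/5535559) = 182732/5535559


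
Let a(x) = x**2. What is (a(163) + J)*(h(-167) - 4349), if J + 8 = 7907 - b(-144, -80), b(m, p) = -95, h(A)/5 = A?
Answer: -179174592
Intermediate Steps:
h(A) = 5*A
J = 7994 (J = -8 + (7907 - 1*(-95)) = -8 + (7907 + 95) = -8 + 8002 = 7994)
(a(163) + J)*(h(-167) - 4349) = (163**2 + 7994)*(5*(-167) - 4349) = (26569 + 7994)*(-835 - 4349) = 34563*(-5184) = -179174592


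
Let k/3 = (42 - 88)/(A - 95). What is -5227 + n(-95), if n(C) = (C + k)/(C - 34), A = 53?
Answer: -1573113/301 ≈ -5226.3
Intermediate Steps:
k = 23/7 (k = 3*((42 - 88)/(53 - 95)) = 3*(-46/(-42)) = 3*(-46*(-1/42)) = 3*(23/21) = 23/7 ≈ 3.2857)
n(C) = (23/7 + C)/(-34 + C) (n(C) = (C + 23/7)/(C - 34) = (23/7 + C)/(-34 + C))
-5227 + n(-95) = -5227 + (23/7 - 95)/(-34 - 95) = -5227 - 642/7/(-129) = -5227 - 1/129*(-642/7) = -5227 + 214/301 = -1573113/301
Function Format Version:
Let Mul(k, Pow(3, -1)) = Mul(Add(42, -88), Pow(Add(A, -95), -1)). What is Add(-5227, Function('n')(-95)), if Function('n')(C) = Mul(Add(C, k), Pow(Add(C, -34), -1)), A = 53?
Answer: Rational(-1573113, 301) ≈ -5226.3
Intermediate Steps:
k = Rational(23, 7) (k = Mul(3, Mul(Add(42, -88), Pow(Add(53, -95), -1))) = Mul(3, Mul(-46, Pow(-42, -1))) = Mul(3, Mul(-46, Rational(-1, 42))) = Mul(3, Rational(23, 21)) = Rational(23, 7) ≈ 3.2857)
Function('n')(C) = Mul(Pow(Add(-34, C), -1), Add(Rational(23, 7), C)) (Function('n')(C) = Mul(Add(C, Rational(23, 7)), Pow(Add(C, -34), -1)) = Mul(Add(Rational(23, 7), C), Pow(Add(-34, C), -1)) = Mul(Pow(Add(-34, C), -1), Add(Rational(23, 7), C)))
Add(-5227, Function('n')(-95)) = Add(-5227, Mul(Pow(Add(-34, -95), -1), Add(Rational(23, 7), -95))) = Add(-5227, Mul(Pow(-129, -1), Rational(-642, 7))) = Add(-5227, Mul(Rational(-1, 129), Rational(-642, 7))) = Add(-5227, Rational(214, 301)) = Rational(-1573113, 301)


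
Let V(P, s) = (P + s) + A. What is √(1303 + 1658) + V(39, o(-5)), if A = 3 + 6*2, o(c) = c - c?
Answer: 54 + 3*√329 ≈ 108.42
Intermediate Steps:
o(c) = 0
A = 15 (A = 3 + 12 = 15)
V(P, s) = 15 + P + s (V(P, s) = (P + s) + 15 = 15 + P + s)
√(1303 + 1658) + V(39, o(-5)) = √(1303 + 1658) + (15 + 39 + 0) = √2961 + 54 = 3*√329 + 54 = 54 + 3*√329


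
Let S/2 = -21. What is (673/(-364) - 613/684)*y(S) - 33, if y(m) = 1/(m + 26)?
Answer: -16346983/497952 ≈ -32.828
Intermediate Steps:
S = -42 (S = 2*(-21) = -42)
y(m) = 1/(26 + m)
(673/(-364) - 613/684)*y(S) - 33 = (673/(-364) - 613/684)/(26 - 42) - 33 = (673*(-1/364) - 613*1/684)/(-16) - 33 = (-673/364 - 613/684)*(-1/16) - 33 = -85433/31122*(-1/16) - 33 = 85433/497952 - 33 = -16346983/497952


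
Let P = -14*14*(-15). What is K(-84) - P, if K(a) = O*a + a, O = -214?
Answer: 14952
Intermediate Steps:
K(a) = -213*a (K(a) = -214*a + a = -213*a)
P = 2940 (P = -196*(-15) = 2940)
K(-84) - P = -213*(-84) - 1*2940 = 17892 - 2940 = 14952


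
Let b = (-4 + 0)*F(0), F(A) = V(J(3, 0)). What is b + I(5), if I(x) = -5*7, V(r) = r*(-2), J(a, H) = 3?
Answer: -11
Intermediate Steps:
V(r) = -2*r
F(A) = -6 (F(A) = -2*3 = -6)
I(x) = -35
b = 24 (b = (-4 + 0)*(-6) = -4*(-6) = 24)
b + I(5) = 24 - 35 = -11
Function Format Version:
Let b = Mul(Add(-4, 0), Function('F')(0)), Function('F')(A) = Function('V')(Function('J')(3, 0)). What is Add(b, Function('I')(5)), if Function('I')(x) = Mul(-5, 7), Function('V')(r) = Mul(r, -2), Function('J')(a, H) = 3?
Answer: -11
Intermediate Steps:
Function('V')(r) = Mul(-2, r)
Function('F')(A) = -6 (Function('F')(A) = Mul(-2, 3) = -6)
Function('I')(x) = -35
b = 24 (b = Mul(Add(-4, 0), -6) = Mul(-4, -6) = 24)
Add(b, Function('I')(5)) = Add(24, -35) = -11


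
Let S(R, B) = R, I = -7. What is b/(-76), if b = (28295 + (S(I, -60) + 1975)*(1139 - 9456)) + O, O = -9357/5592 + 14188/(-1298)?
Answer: 19766570413343/91939936 ≈ 2.1499e+5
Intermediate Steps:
O = -15247447/1209736 (O = -9357*1/5592 + 14188*(-1/1298) = -3119/1864 - 7094/649 = -15247447/1209736 ≈ -12.604)
b = -19766570413343/1209736 (b = (28295 + (-7 + 1975)*(1139 - 9456)) - 15247447/1209736 = (28295 + 1968*(-8317)) - 15247447/1209736 = (28295 - 16367856) - 15247447/1209736 = -16339561 - 15247447/1209736 = -19766570413343/1209736 ≈ -1.6340e+7)
b/(-76) = -19766570413343/1209736/(-76) = -19766570413343/1209736*(-1/76) = 19766570413343/91939936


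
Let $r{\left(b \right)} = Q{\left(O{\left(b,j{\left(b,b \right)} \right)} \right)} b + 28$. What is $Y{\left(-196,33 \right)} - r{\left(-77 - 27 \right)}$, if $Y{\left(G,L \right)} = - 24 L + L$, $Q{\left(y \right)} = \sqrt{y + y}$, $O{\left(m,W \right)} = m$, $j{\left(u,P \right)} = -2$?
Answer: $-787 + 416 i \sqrt{13} \approx -787.0 + 1499.9 i$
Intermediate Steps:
$Q{\left(y \right)} = \sqrt{2} \sqrt{y}$ ($Q{\left(y \right)} = \sqrt{2 y} = \sqrt{2} \sqrt{y}$)
$Y{\left(G,L \right)} = - 23 L$
$r{\left(b \right)} = 28 + \sqrt{2} b^{\frac{3}{2}}$ ($r{\left(b \right)} = \sqrt{2} \sqrt{b} b + 28 = \sqrt{2} b^{\frac{3}{2}} + 28 = 28 + \sqrt{2} b^{\frac{3}{2}}$)
$Y{\left(-196,33 \right)} - r{\left(-77 - 27 \right)} = \left(-23\right) 33 - \left(28 + \sqrt{2} \left(-77 - 27\right)^{\frac{3}{2}}\right) = -759 - \left(28 + \sqrt{2} \left(-104\right)^{\frac{3}{2}}\right) = -759 - \left(28 + \sqrt{2} \left(- 208 i \sqrt{26}\right)\right) = -759 - \left(28 - 416 i \sqrt{13}\right) = -787 + 416 i \sqrt{13}$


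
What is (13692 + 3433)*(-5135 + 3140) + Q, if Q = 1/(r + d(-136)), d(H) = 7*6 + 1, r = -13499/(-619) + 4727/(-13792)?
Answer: -18802495613035877/550353859 ≈ -3.4164e+7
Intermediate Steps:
r = 183252195/8537248 (r = -13499*(-1/619) + 4727*(-1/13792) = 13499/619 - 4727/13792 = 183252195/8537248 ≈ 21.465)
d(H) = 43 (d(H) = 42 + 1 = 43)
Q = 8537248/550353859 (Q = 1/(183252195/8537248 + 43) = 1/(550353859/8537248) = 8537248/550353859 ≈ 0.015512)
(13692 + 3433)*(-5135 + 3140) + Q = (13692 + 3433)*(-5135 + 3140) + 8537248/550353859 = 17125*(-1995) + 8537248/550353859 = -34164375 + 8537248/550353859 = -18802495613035877/550353859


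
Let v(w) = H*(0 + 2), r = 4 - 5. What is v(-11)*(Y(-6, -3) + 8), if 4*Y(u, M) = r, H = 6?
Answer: 93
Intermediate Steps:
r = -1
Y(u, M) = -1/4 (Y(u, M) = (1/4)*(-1) = -1/4)
v(w) = 12 (v(w) = 6*(0 + 2) = 6*2 = 12)
v(-11)*(Y(-6, -3) + 8) = 12*(-1/4 + 8) = 12*(31/4) = 93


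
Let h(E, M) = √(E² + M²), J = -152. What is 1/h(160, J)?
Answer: √761/6088 ≈ 0.0045312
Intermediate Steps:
1/h(160, J) = 1/(√(160² + (-152)²)) = 1/(√(25600 + 23104)) = 1/(√48704) = 1/(8*√761) = √761/6088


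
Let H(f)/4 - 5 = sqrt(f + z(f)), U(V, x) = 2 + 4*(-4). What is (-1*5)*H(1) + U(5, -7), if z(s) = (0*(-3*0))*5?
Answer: -134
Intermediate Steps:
z(s) = 0 (z(s) = (0*0)*5 = 0*5 = 0)
U(V, x) = -14 (U(V, x) = 2 - 16 = -14)
H(f) = 20 + 4*sqrt(f) (H(f) = 20 + 4*sqrt(f + 0) = 20 + 4*sqrt(f))
(-1*5)*H(1) + U(5, -7) = (-1*5)*(20 + 4*sqrt(1)) - 14 = -5*(20 + 4*1) - 14 = -5*(20 + 4) - 14 = -5*24 - 14 = -120 - 14 = -134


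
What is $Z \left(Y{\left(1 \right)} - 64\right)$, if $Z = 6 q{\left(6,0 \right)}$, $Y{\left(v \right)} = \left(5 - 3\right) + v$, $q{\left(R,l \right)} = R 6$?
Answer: $-13176$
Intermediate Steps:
$q{\left(R,l \right)} = 6 R$
$Y{\left(v \right)} = 2 + v$
$Z = 216$ ($Z = 6 \cdot 6 \cdot 6 = 6 \cdot 36 = 216$)
$Z \left(Y{\left(1 \right)} - 64\right) = 216 \left(\left(2 + 1\right) - 64\right) = 216 \left(3 - 64\right) = 216 \left(-61\right) = -13176$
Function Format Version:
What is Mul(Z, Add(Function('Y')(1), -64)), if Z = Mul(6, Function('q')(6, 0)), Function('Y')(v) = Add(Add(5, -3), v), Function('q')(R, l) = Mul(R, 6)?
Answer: -13176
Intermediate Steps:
Function('q')(R, l) = Mul(6, R)
Function('Y')(v) = Add(2, v)
Z = 216 (Z = Mul(6, Mul(6, 6)) = Mul(6, 36) = 216)
Mul(Z, Add(Function('Y')(1), -64)) = Mul(216, Add(Add(2, 1), -64)) = Mul(216, Add(3, -64)) = Mul(216, -61) = -13176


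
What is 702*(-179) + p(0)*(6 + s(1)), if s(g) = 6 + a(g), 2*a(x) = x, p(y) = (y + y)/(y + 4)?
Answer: -125658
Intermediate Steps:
p(y) = 2*y/(4 + y) (p(y) = (2*y)/(4 + y) = 2*y/(4 + y))
a(x) = x/2
s(g) = 6 + g/2
702*(-179) + p(0)*(6 + s(1)) = 702*(-179) + (2*0/(4 + 0))*(6 + (6 + (1/2)*1)) = -125658 + (2*0/4)*(6 + (6 + 1/2)) = -125658 + (2*0*(1/4))*(6 + 13/2) = -125658 + 0*(25/2) = -125658 + 0 = -125658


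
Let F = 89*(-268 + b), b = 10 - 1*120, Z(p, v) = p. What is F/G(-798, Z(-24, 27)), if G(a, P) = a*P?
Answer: -267/152 ≈ -1.7566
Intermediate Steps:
G(a, P) = P*a
b = -110 (b = 10 - 120 = -110)
F = -33642 (F = 89*(-268 - 110) = 89*(-378) = -33642)
F/G(-798, Z(-24, 27)) = -33642/((-24*(-798))) = -33642/19152 = -33642*1/19152 = -267/152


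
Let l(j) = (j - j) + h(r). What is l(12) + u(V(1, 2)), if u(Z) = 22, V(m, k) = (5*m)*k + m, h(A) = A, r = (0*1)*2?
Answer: 22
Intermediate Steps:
r = 0 (r = 0*2 = 0)
V(m, k) = m + 5*k*m (V(m, k) = 5*k*m + m = m + 5*k*m)
l(j) = 0 (l(j) = (j - j) + 0 = 0 + 0 = 0)
l(12) + u(V(1, 2)) = 0 + 22 = 22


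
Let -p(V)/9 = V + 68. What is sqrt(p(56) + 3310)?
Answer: sqrt(2194) ≈ 46.840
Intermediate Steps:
p(V) = -612 - 9*V (p(V) = -9*(V + 68) = -9*(68 + V) = -612 - 9*V)
sqrt(p(56) + 3310) = sqrt((-612 - 9*56) + 3310) = sqrt((-612 - 504) + 3310) = sqrt(-1116 + 3310) = sqrt(2194)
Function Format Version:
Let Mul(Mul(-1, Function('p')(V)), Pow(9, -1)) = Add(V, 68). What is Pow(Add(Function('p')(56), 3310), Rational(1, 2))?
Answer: Pow(2194, Rational(1, 2)) ≈ 46.840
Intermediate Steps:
Function('p')(V) = Add(-612, Mul(-9, V)) (Function('p')(V) = Mul(-9, Add(V, 68)) = Mul(-9, Add(68, V)) = Add(-612, Mul(-9, V)))
Pow(Add(Function('p')(56), 3310), Rational(1, 2)) = Pow(Add(Add(-612, Mul(-9, 56)), 3310), Rational(1, 2)) = Pow(Add(Add(-612, -504), 3310), Rational(1, 2)) = Pow(Add(-1116, 3310), Rational(1, 2)) = Pow(2194, Rational(1, 2))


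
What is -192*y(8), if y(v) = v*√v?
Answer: -3072*√2 ≈ -4344.5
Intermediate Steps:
y(v) = v^(3/2)
-192*y(8) = -3072*√2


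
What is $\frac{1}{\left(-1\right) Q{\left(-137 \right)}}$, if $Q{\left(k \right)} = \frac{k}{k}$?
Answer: $-1$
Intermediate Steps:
$Q{\left(k \right)} = 1$
$\frac{1}{\left(-1\right) Q{\left(-137 \right)}} = \frac{1}{\left(-1\right) 1} = \frac{1}{-1} = -1$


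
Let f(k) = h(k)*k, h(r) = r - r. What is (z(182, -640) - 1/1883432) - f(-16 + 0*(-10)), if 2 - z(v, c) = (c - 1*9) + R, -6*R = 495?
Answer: 1381497371/1883432 ≈ 733.50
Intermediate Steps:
R = -165/2 (R = -⅙*495 = -165/2 ≈ -82.500)
h(r) = 0
z(v, c) = 187/2 - c (z(v, c) = 2 - ((c - 1*9) - 165/2) = 2 - ((c - 9) - 165/2) = 2 - ((-9 + c) - 165/2) = 2 - (-183/2 + c) = 2 + (183/2 - c) = 187/2 - c)
f(k) = 0 (f(k) = 0*k = 0)
(z(182, -640) - 1/1883432) - f(-16 + 0*(-10)) = ((187/2 - 1*(-640)) - 1/1883432) - 1*0 = ((187/2 + 640) - 1*1/1883432) + 0 = (1467/2 - 1/1883432) + 0 = 1381497371/1883432 + 0 = 1381497371/1883432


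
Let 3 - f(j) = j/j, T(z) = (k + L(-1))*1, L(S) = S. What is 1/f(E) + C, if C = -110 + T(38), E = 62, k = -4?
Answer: -229/2 ≈ -114.50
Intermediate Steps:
T(z) = -5 (T(z) = (-4 - 1)*1 = -5*1 = -5)
f(j) = 2 (f(j) = 3 - j/j = 3 - 1*1 = 3 - 1 = 2)
C = -115 (C = -110 - 5 = -115)
1/f(E) + C = 1/2 - 115 = -229/2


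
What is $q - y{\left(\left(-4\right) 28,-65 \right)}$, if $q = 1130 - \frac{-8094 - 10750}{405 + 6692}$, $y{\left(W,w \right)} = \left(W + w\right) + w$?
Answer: $\frac{9755928}{7097} \approx 1374.7$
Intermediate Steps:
$y{\left(W,w \right)} = W + 2 w$
$q = \frac{8038454}{7097}$ ($q = 1130 - - \frac{18844}{7097} = 1130 + \frac{18844}{7097} = \frac{8038454}{7097} \approx 1132.7$)
$q - y{\left(\left(-4\right) 28,-65 \right)} = \frac{8038454}{7097} - \left(\left(-4\right) 28 + 2 \left(-65\right)\right) = \frac{8038454}{7097} - \left(-112 - 130\right) = \frac{8038454}{7097} - -242 = \frac{8038454}{7097} + 242 = \frac{9755928}{7097}$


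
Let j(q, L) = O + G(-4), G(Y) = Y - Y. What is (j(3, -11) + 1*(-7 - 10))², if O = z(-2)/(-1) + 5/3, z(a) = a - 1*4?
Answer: 784/9 ≈ 87.111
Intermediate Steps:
G(Y) = 0
z(a) = -4 + a (z(a) = a - 4 = -4 + a)
O = 23/3 (O = (-4 - 2)/(-1) + 5/3 = -6*(-1) + 5*(⅓) = 6 + 5/3 = 23/3 ≈ 7.6667)
j(q, L) = 23/3 (j(q, L) = 23/3 + 0 = 23/3)
(j(3, -11) + 1*(-7 - 10))² = (23/3 + 1*(-7 - 10))² = (23/3 + 1*(-17))² = (23/3 - 17)² = (-28/3)² = 784/9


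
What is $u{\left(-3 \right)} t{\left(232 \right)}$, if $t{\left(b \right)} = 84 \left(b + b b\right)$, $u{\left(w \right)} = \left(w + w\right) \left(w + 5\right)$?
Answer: $-54488448$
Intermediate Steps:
$u{\left(w \right)} = 2 w \left(5 + w\right)$
$t{\left(b \right)} = 84 b + 84 b^{2}$ ($t{\left(b \right)} = 84 \left(b + b^{2}\right) = 84 b + 84 b^{2}$)
$u{\left(-3 \right)} t{\left(232 \right)} = 2 \left(-3\right) \left(5 - 3\right) 84 \cdot 232 \left(1 + 232\right) = 2 \left(-3\right) 2 \cdot 84 \cdot 232 \cdot 233 = \left(-12\right) 4540704 = -54488448$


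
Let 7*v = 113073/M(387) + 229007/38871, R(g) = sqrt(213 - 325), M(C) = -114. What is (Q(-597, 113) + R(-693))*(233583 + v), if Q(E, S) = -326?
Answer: -393436113925909/5169843 + 4827436980686*I*sqrt(7)/5169843 ≈ -7.6102e+7 + 2.4705e+6*I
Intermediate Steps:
R(g) = 4*I*sqrt(7) (R(g) = sqrt(-112) = 4*I*sqrt(7))
v = -1456384595/10339686 (v = (113073/(-114) + 229007/38871)/7 = (113073*(-1/114) + 229007*(1/38871))/7 = (-37691/38 + 229007/38871)/7 = (1/7)*(-1456384595/1477098) = -1456384595/10339686 ≈ -140.85)
(Q(-597, 113) + R(-693))*(233583 + v) = (-326 + 4*I*sqrt(7))*(233583 - 1456384595/10339686) = (-326 + 4*I*sqrt(7))*(2413718490343/10339686) = -393436113925909/5169843 + 4827436980686*I*sqrt(7)/5169843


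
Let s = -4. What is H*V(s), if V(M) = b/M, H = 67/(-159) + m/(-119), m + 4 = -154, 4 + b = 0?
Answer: 17149/18921 ≈ 0.90635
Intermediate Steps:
b = -4 (b = -4 + 0 = -4)
m = -158 (m = -4 - 154 = -158)
H = 17149/18921 (H = 67/(-159) - 158/(-119) = 67*(-1/159) - 158*(-1/119) = -67/159 + 158/119 = 17149/18921 ≈ 0.90635)
V(M) = -4/M
H*V(s) = 17149*(-4/(-4))/18921 = 17149*(-4*(-¼))/18921 = (17149/18921)*1 = 17149/18921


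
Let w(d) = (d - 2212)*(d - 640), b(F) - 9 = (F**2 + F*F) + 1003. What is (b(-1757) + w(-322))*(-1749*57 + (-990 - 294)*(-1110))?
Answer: 11416695061446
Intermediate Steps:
b(F) = 1012 + 2*F**2 (b(F) = 9 + ((F**2 + F*F) + 1003) = 9 + ((F**2 + F**2) + 1003) = 9 + (2*F**2 + 1003) = 9 + (1003 + 2*F**2) = 1012 + 2*F**2)
w(d) = (-2212 + d)*(-640 + d)
(b(-1757) + w(-322))*(-1749*57 + (-990 - 294)*(-1110)) = ((1012 + 2*(-1757)**2) + (1415680 + (-322)**2 - 2852*(-322)))*(-1749*57 + (-990 - 294)*(-1110)) = ((1012 + 2*3087049) + (1415680 + 103684 + 918344))*(-99693 - 1284*(-1110)) = ((1012 + 6174098) + 2437708)*(-99693 + 1425240) = (6175110 + 2437708)*1325547 = 8612818*1325547 = 11416695061446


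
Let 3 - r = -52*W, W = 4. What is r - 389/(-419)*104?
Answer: 128865/419 ≈ 307.55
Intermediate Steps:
r = 211 (r = 3 - (-52)*4 = 3 - 1*(-208) = 3 + 208 = 211)
r - 389/(-419)*104 = 211 - 389/(-419)*104 = 211 - 389*(-1/419)*104 = 211 + (389/419)*104 = 211 + 40456/419 = 128865/419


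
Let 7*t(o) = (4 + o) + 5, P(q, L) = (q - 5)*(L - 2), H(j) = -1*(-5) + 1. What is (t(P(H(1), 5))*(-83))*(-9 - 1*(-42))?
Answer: -32868/7 ≈ -4695.4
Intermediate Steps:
H(j) = 6 (H(j) = 5 + 1 = 6)
P(q, L) = (-5 + q)*(-2 + L)
t(o) = 9/7 + o/7 (t(o) = ((4 + o) + 5)/7 = (9 + o)/7 = 9/7 + o/7)
(t(P(H(1), 5))*(-83))*(-9 - 1*(-42)) = ((9/7 + (10 - 5*5 - 2*6 + 5*6)/7)*(-83))*(-9 - 1*(-42)) = ((9/7 + (10 - 25 - 12 + 30)/7)*(-83))*(-9 + 42) = ((9/7 + (⅐)*3)*(-83))*33 = ((9/7 + 3/7)*(-83))*33 = ((12/7)*(-83))*33 = -996/7*33 = -32868/7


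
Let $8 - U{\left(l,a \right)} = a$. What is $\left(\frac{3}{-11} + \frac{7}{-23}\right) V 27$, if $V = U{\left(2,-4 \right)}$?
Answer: $- \frac{47304}{253} \approx -186.97$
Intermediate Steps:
$U{\left(l,a \right)} = 8 - a$
$V = 12$ ($V = 8 - -4 = 8 + 4 = 12$)
$\left(\frac{3}{-11} + \frac{7}{-23}\right) V 27 = \left(\frac{3}{-11} + \frac{7}{-23}\right) 12 \cdot 27 = \left(3 \left(- \frac{1}{11}\right) + 7 \left(- \frac{1}{23}\right)\right) 12 \cdot 27 = \left(- \frac{3}{11} - \frac{7}{23}\right) 12 \cdot 27 = \left(- \frac{146}{253}\right) 12 \cdot 27 = \left(- \frac{1752}{253}\right) 27 = - \frac{47304}{253}$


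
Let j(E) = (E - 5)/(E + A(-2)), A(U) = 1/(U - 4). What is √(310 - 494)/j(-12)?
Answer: 73*I*√46/51 ≈ 9.708*I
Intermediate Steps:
A(U) = 1/(-4 + U)
j(E) = (-5 + E)/(-⅙ + E) (j(E) = (E - 5)/(E + 1/(-4 - 2)) = (-5 + E)/(E + 1/(-6)) = (-5 + E)/(E - ⅙) = (-5 + E)/(-⅙ + E))
√(310 - 494)/j(-12) = √(310 - 494)/((6*(-5 - 12)/(-1 + 6*(-12)))) = √(-184)/((6*(-17)/(-1 - 72))) = (2*I*√46)/((6*(-17)/(-73))) = (2*I*√46)/((6*(-1/73)*(-17))) = (2*I*√46)/(102/73) = (2*I*√46)*(73/102) = 73*I*√46/51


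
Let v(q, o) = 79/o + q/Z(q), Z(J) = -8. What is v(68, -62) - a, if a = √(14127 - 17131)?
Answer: -303/31 - 2*I*√751 ≈ -9.7742 - 54.809*I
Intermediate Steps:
v(q, o) = 79/o - q/8 (v(q, o) = 79/o + q/(-8) = 79/o + q*(-⅛) = 79/o - q/8)
a = 2*I*√751 (a = √(-3004) = 2*I*√751 ≈ 54.809*I)
v(68, -62) - a = (79/(-62) - ⅛*68) - 2*I*√751 = (79*(-1/62) - 17/2) - 2*I*√751 = (-79/62 - 17/2) - 2*I*√751 = -303/31 - 2*I*√751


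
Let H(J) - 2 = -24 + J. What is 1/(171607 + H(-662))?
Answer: 1/170923 ≈ 5.8506e-6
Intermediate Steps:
H(J) = -22 + J (H(J) = 2 + (-24 + J) = -22 + J)
1/(171607 + H(-662)) = 1/(171607 + (-22 - 662)) = 1/(171607 - 684) = 1/170923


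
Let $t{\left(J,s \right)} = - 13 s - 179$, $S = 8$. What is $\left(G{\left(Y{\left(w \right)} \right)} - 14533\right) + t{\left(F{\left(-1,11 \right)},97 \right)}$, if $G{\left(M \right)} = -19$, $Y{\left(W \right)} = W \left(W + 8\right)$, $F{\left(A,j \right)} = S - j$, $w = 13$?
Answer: $-15992$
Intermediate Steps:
$F{\left(A,j \right)} = 8 - j$
$Y{\left(W \right)} = W \left(8 + W\right)$
$t{\left(J,s \right)} = -179 - 13 s$
$\left(G{\left(Y{\left(w \right)} \right)} - 14533\right) + t{\left(F{\left(-1,11 \right)},97 \right)} = \left(-19 - 14533\right) - 1440 = -14552 - 1440 = -15992$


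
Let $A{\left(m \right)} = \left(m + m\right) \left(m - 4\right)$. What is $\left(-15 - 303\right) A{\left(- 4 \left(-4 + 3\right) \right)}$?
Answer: $0$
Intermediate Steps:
$A{\left(m \right)} = 2 m \left(-4 + m\right)$
$\left(-15 - 303\right) A{\left(- 4 \left(-4 + 3\right) \right)} = \left(-15 - 303\right) 2 \left(- 4 \left(-4 + 3\right)\right) \left(-4 - 4 \left(-4 + 3\right)\right) = - 318 \cdot 2 \left(\left(-4\right) \left(-1\right)\right) \left(-4 - -4\right) = - 318 \cdot 2 \cdot 4 \left(-4 + 4\right) = - 318 \cdot 2 \cdot 4 \cdot 0 = \left(-318\right) 0 = 0$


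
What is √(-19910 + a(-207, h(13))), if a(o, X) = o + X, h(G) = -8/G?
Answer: I*√3399877/13 ≈ 141.84*I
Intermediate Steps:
a(o, X) = X + o
√(-19910 + a(-207, h(13))) = √(-19910 + (-8/13 - 207)) = √(-19910 - 2699/13) = √(-261529/13) = I*√3399877/13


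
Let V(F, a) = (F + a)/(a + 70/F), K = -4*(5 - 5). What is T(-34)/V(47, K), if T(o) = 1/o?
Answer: -35/37553 ≈ -0.00093202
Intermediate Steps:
K = 0 (K = -4*0 = 0)
V(F, a) = (F + a)/(a + 70/F)
T(-34)/V(47, K) = 1/((-34)*((47*(47 + 0)/(70 + 47*0)))) = -1/(34*(47*47/(70 + 0))) = -1/(34*(47*47/70)) = -1/(34*(47*(1/70)*47)) = -1/(34*2209/70) = -1/34*70/2209 = -35/37553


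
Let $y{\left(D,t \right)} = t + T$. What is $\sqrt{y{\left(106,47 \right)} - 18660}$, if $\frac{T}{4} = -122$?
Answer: $i \sqrt{19101} \approx 138.21 i$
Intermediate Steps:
$T = -488$ ($T = 4 \left(-122\right) = -488$)
$y{\left(D,t \right)} = -488 + t$ ($y{\left(D,t \right)} = t - 488 = -488 + t$)
$\sqrt{y{\left(106,47 \right)} - 18660} = \sqrt{\left(-488 + 47\right) - 18660} = \sqrt{-441 - 18660} = \sqrt{-19101} = i \sqrt{19101}$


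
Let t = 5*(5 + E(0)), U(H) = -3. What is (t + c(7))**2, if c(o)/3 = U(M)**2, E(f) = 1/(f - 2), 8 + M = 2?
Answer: 9801/4 ≈ 2450.3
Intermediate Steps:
M = -6 (M = -8 + 2 = -6)
E(f) = 1/(-2 + f)
t = 45/2 (t = 5*(5 + 1/(-2 + 0)) = 5*(5 + 1/(-2)) = 5*(5 - 1/2) = 5*(9/2) = 45/2 ≈ 22.500)
c(o) = 27 (c(o) = 3*(-3)**2 = 3*9 = 27)
(t + c(7))**2 = (45/2 + 27)**2 = (99/2)**2 = 9801/4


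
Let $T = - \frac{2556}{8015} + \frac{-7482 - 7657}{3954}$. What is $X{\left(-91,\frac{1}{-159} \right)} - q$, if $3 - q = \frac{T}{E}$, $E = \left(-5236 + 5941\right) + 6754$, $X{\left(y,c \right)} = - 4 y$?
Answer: $\frac{85335027300181}{236385481290} \approx 361.0$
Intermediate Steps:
$E = 7459$ ($E = 705 + 6754 = 7459$)
$T = - \frac{131445509}{31691310}$ ($T = \left(-2556\right) \frac{1}{8015} - \frac{15139}{3954} = - \frac{2556}{8015} - \frac{15139}{3954} = - \frac{131445509}{31691310} \approx -4.1477$)
$q = \frac{709287889379}{236385481290}$ ($q = 3 - - \frac{131445509}{31691310 \cdot 7459} = 3 - \left(- \frac{131445509}{31691310}\right) \frac{1}{7459} = 3 - - \frac{131445509}{236385481290} = 3 + \frac{131445509}{236385481290} = \frac{709287889379}{236385481290} \approx 3.0006$)
$X{\left(-91,\frac{1}{-159} \right)} - q = \left(-4\right) \left(-91\right) - \frac{709287889379}{236385481290} = 364 - \frac{709287889379}{236385481290} = \frac{85335027300181}{236385481290}$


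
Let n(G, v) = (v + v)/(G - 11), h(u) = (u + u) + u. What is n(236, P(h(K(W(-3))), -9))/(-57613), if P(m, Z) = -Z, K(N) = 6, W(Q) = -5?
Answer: -2/1440325 ≈ -1.3886e-6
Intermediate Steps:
h(u) = 3*u (h(u) = 2*u + u = 3*u)
n(G, v) = 2*v/(-11 + G) (n(G, v) = (2*v)/(-11 + G) = 2*v/(-11 + G))
n(236, P(h(K(W(-3))), -9))/(-57613) = (2*(-1*(-9))/(-11 + 236))/(-57613) = (2*9/225)*(-1/57613) = (2*9*(1/225))*(-1/57613) = (2/25)*(-1/57613) = -2/1440325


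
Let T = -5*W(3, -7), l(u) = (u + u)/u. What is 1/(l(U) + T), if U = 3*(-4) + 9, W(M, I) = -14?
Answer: 1/72 ≈ 0.013889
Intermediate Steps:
U = -3 (U = -12 + 9 = -3)
l(u) = 2 (l(u) = (2*u)/u = 2)
T = 70 (T = -5*(-14) = 70)
1/(l(U) + T) = 1/(2 + 70) = 1/72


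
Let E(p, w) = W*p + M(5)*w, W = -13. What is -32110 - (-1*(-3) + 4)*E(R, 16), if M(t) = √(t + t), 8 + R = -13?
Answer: -34021 - 112*√10 ≈ -34375.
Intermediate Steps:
R = -21 (R = -8 - 13 = -21)
M(t) = √2*√t (M(t) = √(2*t) = √2*√t)
E(p, w) = -13*p + w*√10 (E(p, w) = -13*p + (√2*√5)*w = -13*p + √10*w = -13*p + w*√10)
-32110 - (-1*(-3) + 4)*E(R, 16) = -32110 - (-1*(-3) + 4)*(-13*(-21) + 16*√10) = -32110 - (3 + 4)*(273 + 16*√10) = -32110 - 7*(273 + 16*√10) = -32110 - (1911 + 112*√10) = -32110 + (-1911 - 112*√10) = -34021 - 112*√10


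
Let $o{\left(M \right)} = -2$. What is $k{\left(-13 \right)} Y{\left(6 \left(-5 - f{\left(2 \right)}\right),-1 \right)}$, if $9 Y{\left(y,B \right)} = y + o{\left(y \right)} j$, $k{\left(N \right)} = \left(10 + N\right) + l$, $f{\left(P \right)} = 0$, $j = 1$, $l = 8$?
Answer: $- \frac{160}{9} \approx -17.778$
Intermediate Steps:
$k{\left(N \right)} = 18 + N$ ($k{\left(N \right)} = \left(10 + N\right) + 8 = 18 + N$)
$Y{\left(y,B \right)} = - \frac{2}{9} + \frac{y}{9}$ ($Y{\left(y,B \right)} = \frac{y - 2}{9} = \frac{-2 + y}{9} = - \frac{2}{9} + \frac{y}{9}$)
$k{\left(-13 \right)} Y{\left(6 \left(-5 - f{\left(2 \right)}\right),-1 \right)} = \left(18 - 13\right) \left(- \frac{2}{9} + \frac{6 \left(-5 - 0\right)}{9}\right) = 5 \left(- \frac{2}{9} + \frac{6 \left(-5 + 0\right)}{9}\right) = 5 \left(- \frac{2}{9} + \frac{6 \left(-5\right)}{9}\right) = 5 \left(- \frac{2}{9} + \frac{1}{9} \left(-30\right)\right) = 5 \left(- \frac{2}{9} - \frac{10}{3}\right) = 5 \left(- \frac{32}{9}\right) = - \frac{160}{9}$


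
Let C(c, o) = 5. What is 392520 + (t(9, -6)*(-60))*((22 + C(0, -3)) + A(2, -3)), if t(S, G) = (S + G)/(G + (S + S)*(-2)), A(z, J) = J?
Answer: 2748360/7 ≈ 3.9262e+5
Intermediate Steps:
t(S, G) = (G + S)/(G - 4*S) (t(S, G) = (G + S)/(G + (2*S)*(-2)) = (G + S)/(G - 4*S))
392520 + (t(9, -6)*(-60))*((22 + C(0, -3)) + A(2, -3)) = 392520 + (((-6 + 9)/(-6 - 4*9))*(-60))*((22 + 5) - 3) = 392520 + ((3/(-6 - 36))*(-60))*(27 - 3) = 392520 + ((3/(-42))*(-60))*24 = 392520 + (-1/42*3*(-60))*24 = 392520 - 1/14*(-60)*24 = 392520 + (30/7)*24 = 392520 + 720/7 = 2748360/7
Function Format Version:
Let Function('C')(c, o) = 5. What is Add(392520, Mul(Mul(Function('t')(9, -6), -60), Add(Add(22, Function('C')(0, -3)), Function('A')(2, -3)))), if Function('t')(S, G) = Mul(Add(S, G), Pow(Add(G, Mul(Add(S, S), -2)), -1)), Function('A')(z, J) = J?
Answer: Rational(2748360, 7) ≈ 3.9262e+5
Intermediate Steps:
Function('t')(S, G) = Mul(Pow(Add(G, Mul(-4, S)), -1), Add(G, S)) (Function('t')(S, G) = Mul(Add(G, S), Pow(Add(G, Mul(Mul(2, S), -2)), -1)) = Mul(Add(G, S), Pow(Add(G, Mul(-4, S)), -1)) = Mul(Pow(Add(G, Mul(-4, S)), -1), Add(G, S)))
Add(392520, Mul(Mul(Function('t')(9, -6), -60), Add(Add(22, Function('C')(0, -3)), Function('A')(2, -3)))) = Add(392520, Mul(Mul(Mul(Pow(Add(-6, Mul(-4, 9)), -1), Add(-6, 9)), -60), Add(Add(22, 5), -3))) = Add(392520, Mul(Mul(Mul(Pow(Add(-6, -36), -1), 3), -60), Add(27, -3))) = Add(392520, Mul(Mul(Mul(Pow(-42, -1), 3), -60), 24)) = Add(392520, Mul(Mul(Mul(Rational(-1, 42), 3), -60), 24)) = Add(392520, Mul(Mul(Rational(-1, 14), -60), 24)) = Add(392520, Mul(Rational(30, 7), 24)) = Add(392520, Rational(720, 7)) = Rational(2748360, 7)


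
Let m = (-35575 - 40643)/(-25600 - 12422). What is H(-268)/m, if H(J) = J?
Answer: -1698316/12703 ≈ -133.69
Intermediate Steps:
m = 12703/6337 (m = -76218/(-38022) = -76218*(-1/38022) = 12703/6337 ≈ 2.0046)
H(-268)/m = -268/12703/6337 = -268*6337/12703 = -1698316/12703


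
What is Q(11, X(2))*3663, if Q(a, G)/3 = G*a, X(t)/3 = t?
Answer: 725274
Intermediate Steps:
X(t) = 3*t
Q(a, G) = 3*G*a (Q(a, G) = 3*(G*a) = 3*G*a)
Q(11, X(2))*3663 = (3*(3*2)*11)*3663 = (3*6*11)*3663 = 198*3663 = 725274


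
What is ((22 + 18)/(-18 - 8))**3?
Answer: -8000/2197 ≈ -3.6413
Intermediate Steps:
((22 + 18)/(-18 - 8))**3 = (40/(-26))**3 = (40*(-1/26))**3 = (-20/13)**3 = -8000/2197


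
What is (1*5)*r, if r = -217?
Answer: -1085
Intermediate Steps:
(1*5)*r = (1*5)*(-217) = 5*(-217) = -1085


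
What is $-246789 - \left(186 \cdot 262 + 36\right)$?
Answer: $-295557$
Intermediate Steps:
$-246789 - \left(186 \cdot 262 + 36\right) = -246789 - \left(48732 + 36\right) = -246789 - 48768 = -295557$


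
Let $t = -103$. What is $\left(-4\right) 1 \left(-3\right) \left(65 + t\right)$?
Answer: $-456$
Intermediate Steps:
$\left(-4\right) 1 \left(-3\right) \left(65 + t\right) = \left(-4\right) 1 \left(-3\right) \left(65 - 103\right) = \left(-4\right) \left(-3\right) \left(-38\right) = 12 \left(-38\right) = -456$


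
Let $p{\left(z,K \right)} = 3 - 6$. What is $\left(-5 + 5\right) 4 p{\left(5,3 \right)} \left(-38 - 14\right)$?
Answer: $0$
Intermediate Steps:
$p{\left(z,K \right)} = -3$ ($p{\left(z,K \right)} = 3 - 6 = -3$)
$\left(-5 + 5\right) 4 p{\left(5,3 \right)} \left(-38 - 14\right) = \left(-5 + 5\right) 4 \left(-3\right) \left(-38 - 14\right) = 0 \cdot 4 \left(-3\right) \left(-52\right) = 0 \left(-3\right) \left(-52\right) = 0 \left(-52\right) = 0$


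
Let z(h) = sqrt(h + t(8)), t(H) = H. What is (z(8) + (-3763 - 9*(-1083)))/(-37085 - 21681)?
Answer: -2994/29383 ≈ -0.10190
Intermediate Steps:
z(h) = sqrt(8 + h) (z(h) = sqrt(h + 8) = sqrt(8 + h))
(z(8) + (-3763 - 9*(-1083)))/(-37085 - 21681) = (sqrt(8 + 8) + (-3763 - 9*(-1083)))/(-37085 - 21681) = (sqrt(16) + (-3763 - 1*(-9747)))/(-58766) = (4 + (-3763 + 9747))*(-1/58766) = (4 + 5984)*(-1/58766) = 5988*(-1/58766) = -2994/29383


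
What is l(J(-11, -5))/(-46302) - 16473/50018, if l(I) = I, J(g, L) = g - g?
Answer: -16473/50018 ≈ -0.32934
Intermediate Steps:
J(g, L) = 0
l(J(-11, -5))/(-46302) - 16473/50018 = 0/(-46302) - 16473/50018 = 0*(-1/46302) - 16473*1/50018 = 0 - 16473/50018 = -16473/50018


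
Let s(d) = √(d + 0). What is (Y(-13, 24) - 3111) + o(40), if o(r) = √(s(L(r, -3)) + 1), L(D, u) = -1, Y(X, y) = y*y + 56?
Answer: -2479 + √(1 + I) ≈ -2477.9 + 0.45509*I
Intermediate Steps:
Y(X, y) = 56 + y² (Y(X, y) = y² + 56 = 56 + y²)
s(d) = √d
o(r) = √(1 + I) (o(r) = √(√(-1) + 1) = √(I + 1) = √(1 + I))
(Y(-13, 24) - 3111) + o(40) = ((56 + 24²) - 3111) + √(1 + I) = ((56 + 576) - 3111) + √(1 + I) = (632 - 3111) + √(1 + I) = -2479 + √(1 + I)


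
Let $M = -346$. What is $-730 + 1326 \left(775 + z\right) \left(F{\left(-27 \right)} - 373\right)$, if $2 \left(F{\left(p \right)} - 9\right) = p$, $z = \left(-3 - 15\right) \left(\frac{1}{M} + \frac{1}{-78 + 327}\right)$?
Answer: $- \frac{5570264764780}{14359} \approx -3.8793 \cdot 10^{8}$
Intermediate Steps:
$z = - \frac{291}{14359}$ ($z = \left(-3 - 15\right) \left(\frac{1}{-346} + \frac{1}{-78 + 327}\right) = - 18 \left(- \frac{1}{346} + \frac{1}{249}\right) = \left(-18\right) \frac{97}{86154} = - \frac{291}{14359} \approx -0.020266$)
$F{\left(p \right)} = 9 + \frac{p}{2}$
$-730 + 1326 \left(775 + z\right) \left(F{\left(-27 \right)} - 373\right) = -730 + 1326 \left(775 - \frac{291}{14359}\right) \left(\left(9 + \frac{1}{2} \left(-27\right)\right) - 373\right) = -730 + 1326 \frac{11127934 \left(\left(9 - \frac{27}{2}\right) - 373\right)}{14359} = -730 + 1326 \frac{11127934 \left(- \frac{9}{2} - 373\right)}{14359} = -730 + 1326 \cdot \frac{11127934}{14359} \left(- \frac{755}{2}\right) = -730 + 1326 \left(- \frac{4200795085}{14359}\right) = -730 - \frac{5570254282710}{14359} = - \frac{5570264764780}{14359}$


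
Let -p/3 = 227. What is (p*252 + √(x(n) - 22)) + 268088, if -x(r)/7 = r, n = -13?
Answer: 96476 + √69 ≈ 96484.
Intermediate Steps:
p = -681 (p = -3*227 = -681)
x(r) = -7*r
(p*252 + √(x(n) - 22)) + 268088 = (-681*252 + √(-7*(-13) - 22)) + 268088 = (-171612 + √(91 - 22)) + 268088 = (-171612 + √69) + 268088 = 96476 + √69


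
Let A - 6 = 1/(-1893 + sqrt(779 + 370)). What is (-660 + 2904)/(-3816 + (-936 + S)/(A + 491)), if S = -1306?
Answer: -5357409812241267/9121231506504082 + 3553*sqrt(1149)/9121231506504082 ≈ -0.58736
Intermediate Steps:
A = 6 + 1/(-1893 + sqrt(1149)) (A = 6 + 1/(-1893 + sqrt(779 + 370)) = 6 + 1/(-1893 + sqrt(1149)) ≈ 5.9995)
(-660 + 2904)/(-3816 + (-936 + S)/(A + 491)) = (-660 + 2904)/(-3816 + (-936 - 1306)/((7163969/1194100 - sqrt(1149)/3582300) + 491)) = 2244/(-3816 - 2242/(593467069/1194100 - sqrt(1149)/3582300))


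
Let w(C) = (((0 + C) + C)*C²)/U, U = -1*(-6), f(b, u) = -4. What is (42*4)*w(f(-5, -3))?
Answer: -3584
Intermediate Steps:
U = 6
w(C) = C³/3 (w(C) = (((0 + C) + C)*C²)/6 = ((C + C)*C²)*(⅙) = ((2*C)*C²)*(⅙) = (2*C³)*(⅙) = C³/3)
(42*4)*w(f(-5, -3)) = (42*4)*((⅓)*(-4)³) = 168*((⅓)*(-64)) = 168*(-64/3) = -3584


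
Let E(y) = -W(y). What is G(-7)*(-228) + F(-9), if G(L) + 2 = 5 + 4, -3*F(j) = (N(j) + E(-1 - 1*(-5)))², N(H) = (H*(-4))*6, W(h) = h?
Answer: -49732/3 ≈ -16577.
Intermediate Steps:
E(y) = -y
N(H) = -24*H (N(H) = -4*H*6 = -24*H)
F(j) = -(-4 - 24*j)²/3 (F(j) = -(-24*j - (-1 - 1*(-5)))²/3 = -(-24*j - (-1 + 5))²/3 = -(-24*j - 1*4)²/3 = -(-24*j - 4)²/3 = -(-4 - 24*j)²/3)
G(L) = 7 (G(L) = -2 + (5 + 4) = -2 + 9 = 7)
G(-7)*(-228) + F(-9) = 7*(-228) - 16*(1 + 6*(-9))²/3 = -1596 - 16*(1 - 54)²/3 = -1596 - 16/3*(-53)² = -1596 - 16/3*2809 = -1596 - 44944/3 = -49732/3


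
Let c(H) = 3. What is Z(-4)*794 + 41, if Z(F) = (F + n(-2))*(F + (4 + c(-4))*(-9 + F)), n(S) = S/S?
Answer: 226331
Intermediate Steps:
n(S) = 1
Z(F) = (1 + F)*(-63 + 8*F) (Z(F) = (F + 1)*(F + (4 + 3)*(-9 + F)) = (1 + F)*(F + 7*(-9 + F)) = (1 + F)*(F + (-63 + 7*F)) = (1 + F)*(-63 + 8*F))
Z(-4)*794 + 41 = (-63 - 55*(-4) + 8*(-4)**2)*794 + 41 = (-63 + 220 + 8*16)*794 + 41 = (-63 + 220 + 128)*794 + 41 = 285*794 + 41 = 226290 + 41 = 226331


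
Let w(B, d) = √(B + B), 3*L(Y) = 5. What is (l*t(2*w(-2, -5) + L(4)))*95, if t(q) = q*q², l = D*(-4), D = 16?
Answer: 12372800/27 + 559360*I/3 ≈ 4.5825e+5 + 1.8645e+5*I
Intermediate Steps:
l = -64 (l = 16*(-4) = -64)
L(Y) = 5/3 (L(Y) = (⅓)*5 = 5/3)
w(B, d) = √2*√B (w(B, d) = √(2*B) = √2*√B)
t(q) = q³
(l*t(2*w(-2, -5) + L(4)))*95 = -64*(2*(√2*√(-2)) + 5/3)³*95 = -64*(2*(√2*(I*√2)) + 5/3)³*95 = -64*(2*(2*I) + 5/3)³*95 = -64*(4*I + 5/3)³*95 = -64*(5/3 + 4*I)³*95 = -6080*(5/3 + 4*I)³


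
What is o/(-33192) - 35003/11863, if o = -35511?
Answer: -246850861/131252232 ≈ -1.8807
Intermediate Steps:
o/(-33192) - 35003/11863 = -35511/(-33192) - 35003/11863 = -35511*(-1/33192) - 35003*1/11863 = 11837/11064 - 35003/11863 = -246850861/131252232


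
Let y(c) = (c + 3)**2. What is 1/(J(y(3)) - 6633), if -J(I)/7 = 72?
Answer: -1/7137 ≈ -0.00014011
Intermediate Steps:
y(c) = (3 + c)**2
J(I) = -504 (J(I) = -7*72 = -504)
1/(J(y(3)) - 6633) = 1/(-504 - 6633) = 1/(-7137) = -1/7137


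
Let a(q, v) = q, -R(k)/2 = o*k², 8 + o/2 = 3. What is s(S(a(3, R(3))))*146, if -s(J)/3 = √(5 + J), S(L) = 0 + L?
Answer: -876*√2 ≈ -1238.9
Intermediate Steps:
o = -10 (o = -16 + 2*3 = -16 + 6 = -10)
R(k) = 20*k² (R(k) = -(-20)*k² = 20*k²)
S(L) = L
s(J) = -3*√(5 + J)
s(S(a(3, R(3))))*146 = -3*√(5 + 3)*146 = -6*√2*146 = -876*√2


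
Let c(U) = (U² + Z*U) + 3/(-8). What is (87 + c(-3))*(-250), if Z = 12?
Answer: -59625/4 ≈ -14906.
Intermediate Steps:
c(U) = -3/8 + U² + 12*U (c(U) = (U² + 12*U) + 3/(-8) = (U² + 12*U) + 3*(-⅛) = (U² + 12*U) - 3/8 = -3/8 + U² + 12*U)
(87 + c(-3))*(-250) = (87 + (-3/8 + (-3)² + 12*(-3)))*(-250) = (87 + (-3/8 + 9 - 36))*(-250) = (87 - 219/8)*(-250) = (477/8)*(-250) = -59625/4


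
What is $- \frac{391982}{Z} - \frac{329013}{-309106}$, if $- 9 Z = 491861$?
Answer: $\frac{1252304556021}{152037186266} \approx 8.2368$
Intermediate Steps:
$Z = - \frac{491861}{9}$ ($Z = \left(- \frac{1}{9}\right) 491861 = - \frac{491861}{9} \approx -54651.0$)
$- \frac{391982}{Z} - \frac{329013}{-309106} = - \frac{391982}{- \frac{491861}{9}} - \frac{329013}{-309106} = \left(-391982\right) \left(- \frac{9}{491861}\right) - - \frac{329013}{309106} = \frac{3527838}{491861} + \frac{329013}{309106} = \frac{1252304556021}{152037186266}$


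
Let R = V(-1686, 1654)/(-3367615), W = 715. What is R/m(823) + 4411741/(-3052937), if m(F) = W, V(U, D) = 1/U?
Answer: -17910019379225702413/12393783051535549950 ≈ -1.4451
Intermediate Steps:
m(F) = 715
R = 1/5677798890 (R = 1/(-1686*(-3367615)) = -1/1686*(-1/3367615) = 1/5677798890 ≈ 1.7612e-10)
R/m(823) + 4411741/(-3052937) = (1/5677798890)/715 + 4411741/(-3052937) = (1/5677798890)*(1/715) + 4411741*(-1/3052937) = 1/4059626206350 - 4411741/3052937 = -17910019379225702413/12393783051535549950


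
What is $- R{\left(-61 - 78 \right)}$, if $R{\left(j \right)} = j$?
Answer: $139$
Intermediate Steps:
$- R{\left(-61 - 78 \right)} = - (-61 - 78) = \left(-1\right) \left(-139\right) = 139$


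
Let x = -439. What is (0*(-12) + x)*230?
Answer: -100970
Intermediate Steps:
(0*(-12) + x)*230 = (0*(-12) - 439)*230 = (0 - 439)*230 = -439*230 = -100970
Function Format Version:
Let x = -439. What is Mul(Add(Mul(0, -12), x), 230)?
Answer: -100970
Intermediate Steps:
Mul(Add(Mul(0, -12), x), 230) = Mul(Add(Mul(0, -12), -439), 230) = Mul(Add(0, -439), 230) = Mul(-439, 230) = -100970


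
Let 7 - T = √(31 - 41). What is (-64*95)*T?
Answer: -42560 + 6080*I*√10 ≈ -42560.0 + 19227.0*I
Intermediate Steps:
T = 7 - I*√10 (T = 7 - √(31 - 41) = 7 - √(-10) = 7 - I*√10 ≈ 7.0 - 3.1623*I)
(-64*95)*T = (-64*95)*(7 - I*√10) = -6080*(7 - I*√10) = -42560 + 6080*I*√10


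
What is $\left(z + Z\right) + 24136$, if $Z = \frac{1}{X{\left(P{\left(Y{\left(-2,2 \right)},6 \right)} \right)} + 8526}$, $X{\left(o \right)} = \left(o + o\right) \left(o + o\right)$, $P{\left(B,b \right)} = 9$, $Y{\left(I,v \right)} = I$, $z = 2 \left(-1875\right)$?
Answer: $\frac{180416101}{8850} \approx 20386.0$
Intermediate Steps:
$z = -3750$
$X{\left(o \right)} = 4 o^{2}$ ($X{\left(o \right)} = 2 o 2 o = 4 o^{2}$)
$Z = \frac{1}{8850}$ ($Z = \frac{1}{4 \cdot 9^{2} + 8526} = \frac{1}{4 \cdot 81 + 8526} = \frac{1}{324 + 8526} = \frac{1}{8850} \approx 0.00011299$)
$\left(z + Z\right) + 24136 = \left(-3750 + \frac{1}{8850}\right) + 24136 = - \frac{33187499}{8850} + 24136 = \frac{180416101}{8850}$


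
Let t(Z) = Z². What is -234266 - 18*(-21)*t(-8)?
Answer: -210074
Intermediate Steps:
-234266 - 18*(-21)*t(-8) = -234266 - 18*(-21)*(-8)² = -234266 - (-378)*64 = -234266 - 1*(-24192) = -234266 + 24192 = -210074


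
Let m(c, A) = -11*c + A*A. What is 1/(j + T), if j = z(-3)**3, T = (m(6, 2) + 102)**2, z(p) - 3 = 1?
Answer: 1/1664 ≈ 0.00060096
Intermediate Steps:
m(c, A) = A**2 - 11*c (m(c, A) = -11*c + A**2 = A**2 - 11*c)
z(p) = 4 (z(p) = 3 + 1 = 4)
T = 1600 (T = ((2**2 - 11*6) + 102)**2 = ((4 - 66) + 102)**2 = (-62 + 102)**2 = 40**2 = 1600)
j = 64 (j = 4**3 = 64)
1/(j + T) = 1/(64 + 1600) = 1/1664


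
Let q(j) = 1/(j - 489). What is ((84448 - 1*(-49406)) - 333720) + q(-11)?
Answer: -99933001/500 ≈ -1.9987e+5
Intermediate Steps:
q(j) = 1/(-489 + j)
((84448 - 1*(-49406)) - 333720) + q(-11) = ((84448 - 1*(-49406)) - 333720) + 1/(-489 - 11) = ((84448 + 49406) - 333720) + 1/(-500) = (133854 - 333720) - 1/500 = -199866 - 1/500 = -99933001/500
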